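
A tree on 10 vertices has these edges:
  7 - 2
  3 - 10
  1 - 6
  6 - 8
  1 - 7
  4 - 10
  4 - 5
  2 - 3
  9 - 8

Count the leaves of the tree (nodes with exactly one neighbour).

The leaves are 5, 9.
That is 2 leaves.

2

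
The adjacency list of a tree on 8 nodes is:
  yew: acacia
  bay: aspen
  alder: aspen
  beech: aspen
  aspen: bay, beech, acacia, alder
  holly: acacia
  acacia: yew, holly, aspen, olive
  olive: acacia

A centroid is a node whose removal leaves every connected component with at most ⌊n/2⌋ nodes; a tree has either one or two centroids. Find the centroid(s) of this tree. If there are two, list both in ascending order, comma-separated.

acacia, aspen

Removing acacia splits the tree into components of sizes 4, 1, 1, 1; the largest is 4 ≤ ⌊8/2⌋ = 4.
Its neighbour aspen also leaves a largest component of size 4, so both are centroids.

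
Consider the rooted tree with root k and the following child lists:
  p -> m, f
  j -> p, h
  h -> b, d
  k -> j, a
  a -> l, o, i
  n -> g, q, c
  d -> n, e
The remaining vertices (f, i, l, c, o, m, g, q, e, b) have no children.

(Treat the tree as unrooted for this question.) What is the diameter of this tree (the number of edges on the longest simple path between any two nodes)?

Starting from g, a farthest node is i at distance 7.
One longest path: g–n–d–h–j–k–a–i.
So the diameter is 7.

7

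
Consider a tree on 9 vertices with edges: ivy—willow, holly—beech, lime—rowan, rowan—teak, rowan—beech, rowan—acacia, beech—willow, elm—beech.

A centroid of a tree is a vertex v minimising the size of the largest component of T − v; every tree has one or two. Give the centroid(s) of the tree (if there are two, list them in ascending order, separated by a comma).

Removing beech splits the tree into components of sizes 4, 2, 1, 1; the largest is 4 ≤ ⌊9/2⌋ = 4.
No neighbour of beech does as well, so beech is the unique centroid.

beech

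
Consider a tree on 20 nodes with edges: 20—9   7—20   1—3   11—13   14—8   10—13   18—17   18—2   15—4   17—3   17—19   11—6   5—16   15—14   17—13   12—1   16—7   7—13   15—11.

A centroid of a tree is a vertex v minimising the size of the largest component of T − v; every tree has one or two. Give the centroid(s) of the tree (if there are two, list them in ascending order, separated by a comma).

Delete 13: the remaining components have sizes 7, 6, 5, 1. Max 7 ≤ 10, so 13 is a centroid.
No neighbour of 13 does as well, so 13 is the unique centroid.

13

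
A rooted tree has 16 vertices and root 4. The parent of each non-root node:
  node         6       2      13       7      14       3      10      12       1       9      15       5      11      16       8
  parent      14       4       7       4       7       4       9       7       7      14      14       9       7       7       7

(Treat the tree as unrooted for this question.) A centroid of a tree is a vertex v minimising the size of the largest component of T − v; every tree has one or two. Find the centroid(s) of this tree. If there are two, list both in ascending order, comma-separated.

If 7 is removed the pieces have sizes 6, 3, 1, 1, 1, 1, 1, 1, all ≤ ⌊16/2⌋ = 8.
No neighbour of 7 does as well, so 7 is the unique centroid.

7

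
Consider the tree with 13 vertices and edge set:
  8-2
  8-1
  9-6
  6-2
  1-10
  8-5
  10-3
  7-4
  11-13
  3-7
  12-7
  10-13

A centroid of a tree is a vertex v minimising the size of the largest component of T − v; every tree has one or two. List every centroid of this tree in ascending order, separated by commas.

10

If 10 is removed the pieces have sizes 6, 4, 2, all ≤ ⌊13/2⌋ = 6.
No neighbour of 10 does as well, so 10 is the unique centroid.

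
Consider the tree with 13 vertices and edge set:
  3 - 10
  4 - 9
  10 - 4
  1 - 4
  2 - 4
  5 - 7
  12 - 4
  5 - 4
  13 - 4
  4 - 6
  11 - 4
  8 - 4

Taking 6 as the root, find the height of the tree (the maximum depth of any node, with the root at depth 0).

7 sits deepest: 6-4-5-7 — 3 edges from the root.

3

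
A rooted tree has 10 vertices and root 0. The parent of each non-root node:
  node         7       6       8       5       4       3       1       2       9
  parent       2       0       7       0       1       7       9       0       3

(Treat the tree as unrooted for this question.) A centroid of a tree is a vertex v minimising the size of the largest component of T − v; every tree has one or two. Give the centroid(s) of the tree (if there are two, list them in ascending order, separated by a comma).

7

Delete 7: the remaining components have sizes 4, 4, 1. Max 4 ≤ 5, so 7 is a centroid.
Every other node leaves some component of size > 5, so the centroid is unique.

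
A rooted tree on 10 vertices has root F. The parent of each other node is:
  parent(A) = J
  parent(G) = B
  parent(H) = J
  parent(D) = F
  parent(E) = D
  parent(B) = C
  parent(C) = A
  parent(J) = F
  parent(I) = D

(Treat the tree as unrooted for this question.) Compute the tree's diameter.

7

BFS from G reaches E last, at distance 7; BFS from E confirms no node is farther.
Path: G–B–C–A–J–F–D–E.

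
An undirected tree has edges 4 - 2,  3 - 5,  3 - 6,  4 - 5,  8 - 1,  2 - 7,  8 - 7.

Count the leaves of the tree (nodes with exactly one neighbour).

2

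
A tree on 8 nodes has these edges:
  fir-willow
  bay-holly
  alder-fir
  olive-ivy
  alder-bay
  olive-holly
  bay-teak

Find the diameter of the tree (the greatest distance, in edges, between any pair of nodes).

6

BFS from willow reaches ivy last, at distance 6; BFS from ivy confirms no node is farther.
Path: willow-fir-alder-bay-holly-olive-ivy.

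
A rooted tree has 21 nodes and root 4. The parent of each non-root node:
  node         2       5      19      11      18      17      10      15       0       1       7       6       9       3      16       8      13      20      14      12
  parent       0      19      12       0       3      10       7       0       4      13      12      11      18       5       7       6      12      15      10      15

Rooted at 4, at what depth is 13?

4 – 0 – 15 – 12 – 13 — 4 edges.

4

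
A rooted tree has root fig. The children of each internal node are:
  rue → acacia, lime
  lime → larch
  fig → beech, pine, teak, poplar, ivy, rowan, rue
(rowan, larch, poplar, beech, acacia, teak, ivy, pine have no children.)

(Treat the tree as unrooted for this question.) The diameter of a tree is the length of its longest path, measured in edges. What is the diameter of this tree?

4

A longest path is larch – lime – rue – fig – beech, with 4 edges.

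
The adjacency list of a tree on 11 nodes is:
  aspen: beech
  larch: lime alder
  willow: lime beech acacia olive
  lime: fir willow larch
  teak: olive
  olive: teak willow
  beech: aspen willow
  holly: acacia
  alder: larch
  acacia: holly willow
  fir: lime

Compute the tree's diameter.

BFS from alder reaches holly last, at distance 5; BFS from holly confirms no node is farther.
Path: alder-larch-lime-willow-acacia-holly.

5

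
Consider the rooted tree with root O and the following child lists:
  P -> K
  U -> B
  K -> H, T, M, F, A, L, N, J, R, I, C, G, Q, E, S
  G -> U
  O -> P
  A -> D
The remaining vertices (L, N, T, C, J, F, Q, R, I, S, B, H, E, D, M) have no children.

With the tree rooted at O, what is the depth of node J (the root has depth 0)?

3

O → P → K → J — 3 edges.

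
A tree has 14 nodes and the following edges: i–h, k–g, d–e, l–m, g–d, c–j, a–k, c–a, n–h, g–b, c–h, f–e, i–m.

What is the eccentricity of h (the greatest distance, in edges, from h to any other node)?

7

A farthest node from h is f.
The path h–c–a–k–g–d–e–f has 7 edges.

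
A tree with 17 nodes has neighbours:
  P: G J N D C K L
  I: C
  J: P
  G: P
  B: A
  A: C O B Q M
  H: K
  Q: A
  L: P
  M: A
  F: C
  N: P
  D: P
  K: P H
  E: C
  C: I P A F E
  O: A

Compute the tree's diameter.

5

A longest path is H–K–P–C–A–Q, with 5 edges.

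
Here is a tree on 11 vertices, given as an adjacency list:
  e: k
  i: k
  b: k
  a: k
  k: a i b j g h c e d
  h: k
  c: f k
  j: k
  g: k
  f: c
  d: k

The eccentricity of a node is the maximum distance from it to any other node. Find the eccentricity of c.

2

The node farthest from c is h (d, b, i, a, e, g, j also at distance 2), via c–k–h — 2 edges.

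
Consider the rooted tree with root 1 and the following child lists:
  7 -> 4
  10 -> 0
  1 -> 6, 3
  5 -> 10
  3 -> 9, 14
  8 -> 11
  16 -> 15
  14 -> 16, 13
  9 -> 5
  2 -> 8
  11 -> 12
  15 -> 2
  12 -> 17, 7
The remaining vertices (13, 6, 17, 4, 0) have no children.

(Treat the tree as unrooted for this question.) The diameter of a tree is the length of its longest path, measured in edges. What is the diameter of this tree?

13

A longest path is 4 – 7 – 12 – 11 – 8 – 2 – 15 – 16 – 14 – 3 – 9 – 5 – 10 – 0, with 13 edges.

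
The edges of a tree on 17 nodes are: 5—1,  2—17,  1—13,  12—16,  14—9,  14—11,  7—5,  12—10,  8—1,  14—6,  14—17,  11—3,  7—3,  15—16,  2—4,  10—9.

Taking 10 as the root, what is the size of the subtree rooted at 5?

4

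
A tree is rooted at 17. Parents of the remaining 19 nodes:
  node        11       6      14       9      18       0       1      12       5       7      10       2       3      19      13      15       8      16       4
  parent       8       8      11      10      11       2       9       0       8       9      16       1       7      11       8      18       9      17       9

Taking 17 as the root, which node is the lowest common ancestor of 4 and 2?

9

Ancestors of 4 (toward the root): 4, 9, 10, 16, 17.
Ancestors of 2: 2, 1, 9, 10, 16, 17.
The deepest node appearing in both lists is 9.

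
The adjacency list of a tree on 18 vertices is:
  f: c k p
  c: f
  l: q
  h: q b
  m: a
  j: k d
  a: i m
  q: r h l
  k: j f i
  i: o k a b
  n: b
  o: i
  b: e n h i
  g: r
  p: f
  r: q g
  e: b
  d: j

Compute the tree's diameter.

BFS from g reaches p last, at distance 8; BFS from p confirms no node is farther.
Path: g–r–q–h–b–i–k–f–p.

8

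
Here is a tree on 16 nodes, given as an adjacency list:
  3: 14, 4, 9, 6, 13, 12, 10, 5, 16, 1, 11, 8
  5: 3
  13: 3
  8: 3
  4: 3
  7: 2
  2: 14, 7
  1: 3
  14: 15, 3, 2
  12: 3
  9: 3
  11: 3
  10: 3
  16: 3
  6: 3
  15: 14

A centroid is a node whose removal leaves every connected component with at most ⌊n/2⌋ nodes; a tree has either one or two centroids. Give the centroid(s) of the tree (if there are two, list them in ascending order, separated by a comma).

3

Delete 3: the remaining components have sizes 4, 1, 1, 1, 1, 1, 1, 1, 1, 1, 1, 1. Max 4 ≤ 8, so 3 is a centroid.
No neighbour of 3 does as well, so 3 is the unique centroid.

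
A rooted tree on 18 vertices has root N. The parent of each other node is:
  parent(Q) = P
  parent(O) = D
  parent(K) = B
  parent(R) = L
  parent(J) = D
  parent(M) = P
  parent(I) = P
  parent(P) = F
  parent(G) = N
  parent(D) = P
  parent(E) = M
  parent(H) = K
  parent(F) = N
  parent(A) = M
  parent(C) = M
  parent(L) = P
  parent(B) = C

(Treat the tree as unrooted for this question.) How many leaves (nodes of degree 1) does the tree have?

Degree-1 nodes: A, E, G, H, I, J, O, Q, R — 9 of them.

9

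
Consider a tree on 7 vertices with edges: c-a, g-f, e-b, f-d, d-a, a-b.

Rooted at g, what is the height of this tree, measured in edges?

A deepest node is e, reached by g – f – d – a – b – e.
That path has 5 edges, so the height is 5.

5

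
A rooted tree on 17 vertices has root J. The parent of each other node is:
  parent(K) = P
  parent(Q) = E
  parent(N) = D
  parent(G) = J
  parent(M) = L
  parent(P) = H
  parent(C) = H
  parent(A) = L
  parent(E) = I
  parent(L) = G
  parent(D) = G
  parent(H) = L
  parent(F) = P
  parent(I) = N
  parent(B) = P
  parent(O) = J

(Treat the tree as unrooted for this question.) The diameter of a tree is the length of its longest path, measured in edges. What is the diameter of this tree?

Starting from Q, a farthest node is B at distance 9.
One longest path: Q – E – I – N – D – G – L – H – P – B.
So the diameter is 9.

9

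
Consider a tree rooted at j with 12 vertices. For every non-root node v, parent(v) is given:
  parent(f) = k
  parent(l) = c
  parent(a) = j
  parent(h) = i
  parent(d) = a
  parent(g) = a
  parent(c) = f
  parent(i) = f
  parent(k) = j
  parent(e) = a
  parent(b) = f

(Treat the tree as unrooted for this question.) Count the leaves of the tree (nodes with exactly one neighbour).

6

Degree-1 nodes: b, d, e, g, h, l — 6 of them.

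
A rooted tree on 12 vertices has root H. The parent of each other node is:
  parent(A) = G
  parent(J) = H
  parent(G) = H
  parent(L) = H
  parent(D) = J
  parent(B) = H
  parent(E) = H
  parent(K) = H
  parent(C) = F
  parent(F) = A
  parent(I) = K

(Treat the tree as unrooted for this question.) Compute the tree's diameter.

A longest path is C–F–A–G–H–K–I, with 6 edges.

6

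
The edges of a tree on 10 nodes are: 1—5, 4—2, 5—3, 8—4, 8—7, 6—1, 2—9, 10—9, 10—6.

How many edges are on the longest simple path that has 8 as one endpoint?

Distances from 8 peak at 8, attained at 3.
8 – 4 – 2 – 9 – 10 – 6 – 1 – 5 – 3

8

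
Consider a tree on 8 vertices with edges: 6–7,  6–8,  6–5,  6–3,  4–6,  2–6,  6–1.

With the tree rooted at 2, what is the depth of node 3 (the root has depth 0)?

Path from 2 to 3: 2–6–3, which has 2 edges.

2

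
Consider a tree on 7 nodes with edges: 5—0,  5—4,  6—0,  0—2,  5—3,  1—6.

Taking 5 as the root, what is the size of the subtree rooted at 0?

4

The subtree rooted at 0 contains: 0, 6, 2, 1 — 4 nodes.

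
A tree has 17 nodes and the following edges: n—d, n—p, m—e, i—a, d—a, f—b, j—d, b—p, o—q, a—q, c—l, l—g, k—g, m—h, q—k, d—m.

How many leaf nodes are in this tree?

7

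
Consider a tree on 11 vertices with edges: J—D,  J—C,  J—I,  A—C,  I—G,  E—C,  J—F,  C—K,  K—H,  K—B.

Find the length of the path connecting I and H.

I–J–C–K–H: 4 edges.

4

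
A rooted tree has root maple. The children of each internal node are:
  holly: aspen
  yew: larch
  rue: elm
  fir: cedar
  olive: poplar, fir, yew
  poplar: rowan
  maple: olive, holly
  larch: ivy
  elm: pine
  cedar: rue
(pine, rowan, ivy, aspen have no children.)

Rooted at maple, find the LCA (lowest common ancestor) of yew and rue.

olive

Path yew→root: yew olive maple; path rue→root: rue cedar fir olive maple.
First common node: olive.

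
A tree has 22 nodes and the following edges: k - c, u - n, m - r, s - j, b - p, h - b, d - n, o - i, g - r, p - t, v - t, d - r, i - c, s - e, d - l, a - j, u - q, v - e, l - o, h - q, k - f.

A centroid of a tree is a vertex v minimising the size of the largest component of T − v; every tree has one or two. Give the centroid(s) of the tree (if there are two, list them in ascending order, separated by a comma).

n, u

If u is removed the pieces have sizes 11, 10, all ≤ ⌊22/2⌋ = 11.
n is adjacent to u and is also a centroid (the largest component after removing it is likewise 11).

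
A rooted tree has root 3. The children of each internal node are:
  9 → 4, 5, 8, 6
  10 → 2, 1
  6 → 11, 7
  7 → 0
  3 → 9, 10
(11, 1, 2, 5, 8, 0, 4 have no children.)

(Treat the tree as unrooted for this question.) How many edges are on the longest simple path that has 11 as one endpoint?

5

A farthest node from 11 is 1 (2 also at distance 5).
The path 11-6-9-3-10-1 has 5 edges.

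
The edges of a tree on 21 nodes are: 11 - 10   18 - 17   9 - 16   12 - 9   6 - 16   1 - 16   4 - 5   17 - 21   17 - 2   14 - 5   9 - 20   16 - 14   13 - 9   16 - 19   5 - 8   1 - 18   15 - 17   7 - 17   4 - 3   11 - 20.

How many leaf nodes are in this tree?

11

Degree-1 nodes: 2, 3, 6, 7, 8, 10, 12, 13, 15, 19, 21 — 11 of them.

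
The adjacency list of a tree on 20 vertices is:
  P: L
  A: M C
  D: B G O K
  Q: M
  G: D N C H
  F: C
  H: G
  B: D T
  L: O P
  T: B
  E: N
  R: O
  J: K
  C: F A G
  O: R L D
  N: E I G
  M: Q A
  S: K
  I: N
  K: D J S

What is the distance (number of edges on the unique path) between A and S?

5

A - C - G - D - K - S: 5 edges.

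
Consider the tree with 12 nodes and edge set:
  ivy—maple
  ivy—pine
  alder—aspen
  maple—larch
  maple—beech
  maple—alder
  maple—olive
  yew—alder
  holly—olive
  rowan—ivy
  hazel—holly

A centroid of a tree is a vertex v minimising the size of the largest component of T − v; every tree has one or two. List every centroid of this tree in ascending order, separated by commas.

maple

Delete maple: the remaining components have sizes 3, 3, 3, 1, 1. Max 3 ≤ 6, so maple is a centroid.
No neighbour of maple does as well, so maple is the unique centroid.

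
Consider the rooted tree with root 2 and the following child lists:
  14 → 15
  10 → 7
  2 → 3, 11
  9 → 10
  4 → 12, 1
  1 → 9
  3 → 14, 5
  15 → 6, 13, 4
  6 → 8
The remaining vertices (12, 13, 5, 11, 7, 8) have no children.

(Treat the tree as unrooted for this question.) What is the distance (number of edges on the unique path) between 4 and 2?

The path is 4–15–14–3–2, which has 4 edges.

4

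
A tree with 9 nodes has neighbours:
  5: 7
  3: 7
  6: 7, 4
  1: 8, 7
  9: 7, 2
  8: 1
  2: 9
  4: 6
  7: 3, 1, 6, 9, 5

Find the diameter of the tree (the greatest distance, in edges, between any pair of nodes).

4

BFS from 4 reaches 2 last, at distance 4; BFS from 2 confirms no node is farther.
Path: 4–6–7–9–2.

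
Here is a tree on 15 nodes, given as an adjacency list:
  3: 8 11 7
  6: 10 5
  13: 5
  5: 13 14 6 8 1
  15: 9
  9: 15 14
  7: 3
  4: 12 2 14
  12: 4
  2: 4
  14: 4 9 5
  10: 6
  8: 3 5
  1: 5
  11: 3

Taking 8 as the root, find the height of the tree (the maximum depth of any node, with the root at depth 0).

4

2 sits deepest: 8–5–14–4–2 — 4 edges from the root.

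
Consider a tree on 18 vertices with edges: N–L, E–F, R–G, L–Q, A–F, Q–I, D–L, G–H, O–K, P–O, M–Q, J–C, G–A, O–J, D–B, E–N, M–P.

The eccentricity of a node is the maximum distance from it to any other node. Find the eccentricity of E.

A farthest node from E is C.
The path E – N – L – Q – M – P – O – J – C has 8 edges.

8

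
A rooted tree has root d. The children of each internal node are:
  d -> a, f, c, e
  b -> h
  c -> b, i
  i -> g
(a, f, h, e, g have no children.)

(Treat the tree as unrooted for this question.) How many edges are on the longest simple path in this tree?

BFS from g reaches f last, at distance 4; BFS from f confirms no node is farther.
Path: g–i–c–d–f.

4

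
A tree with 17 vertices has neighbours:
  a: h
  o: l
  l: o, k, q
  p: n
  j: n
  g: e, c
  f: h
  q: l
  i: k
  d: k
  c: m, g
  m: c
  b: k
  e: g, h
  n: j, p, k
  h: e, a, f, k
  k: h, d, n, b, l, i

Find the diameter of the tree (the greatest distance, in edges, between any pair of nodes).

7

A longest path is m–c–g–e–h–k–n–p, with 7 edges.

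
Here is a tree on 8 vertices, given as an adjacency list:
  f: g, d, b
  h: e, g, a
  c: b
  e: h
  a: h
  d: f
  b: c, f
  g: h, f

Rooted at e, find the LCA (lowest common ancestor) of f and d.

f

f's ancestor chain is f, g, h, e and d's is d, f, g, h, e; they first meet at f.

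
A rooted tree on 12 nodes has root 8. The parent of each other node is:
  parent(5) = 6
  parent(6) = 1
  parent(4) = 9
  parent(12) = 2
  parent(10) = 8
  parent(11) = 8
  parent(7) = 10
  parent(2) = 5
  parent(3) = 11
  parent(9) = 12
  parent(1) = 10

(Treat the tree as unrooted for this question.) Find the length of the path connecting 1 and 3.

Walking from 1: 1 - 10 - 8 - 11 - 3. Length 4.

4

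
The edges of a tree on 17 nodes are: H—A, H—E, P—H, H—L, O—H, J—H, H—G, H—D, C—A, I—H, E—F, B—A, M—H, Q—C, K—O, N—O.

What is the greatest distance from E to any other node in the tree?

4

The node farthest from E is Q, via E – H – A – C – Q — 4 edges.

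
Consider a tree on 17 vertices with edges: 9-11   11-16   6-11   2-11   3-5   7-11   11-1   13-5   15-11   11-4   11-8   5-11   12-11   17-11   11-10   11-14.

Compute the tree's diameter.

Starting from 3, a farthest node is 7 at distance 3.
One longest path: 3–5–11–7.
So the diameter is 3.

3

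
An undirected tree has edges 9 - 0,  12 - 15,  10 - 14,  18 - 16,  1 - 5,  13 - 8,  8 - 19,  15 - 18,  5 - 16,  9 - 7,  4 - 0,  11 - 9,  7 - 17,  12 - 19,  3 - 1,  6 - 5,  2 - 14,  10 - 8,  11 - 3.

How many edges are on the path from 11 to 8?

9

The path is 11 – 3 – 1 – 5 – 16 – 18 – 15 – 12 – 19 – 8, which has 9 edges.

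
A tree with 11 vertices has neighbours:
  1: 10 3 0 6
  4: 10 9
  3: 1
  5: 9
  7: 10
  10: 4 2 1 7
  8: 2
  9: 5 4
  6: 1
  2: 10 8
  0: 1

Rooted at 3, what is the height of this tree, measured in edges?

5

5 sits deepest: 3 → 1 → 10 → 4 → 9 → 5 — 5 edges from the root.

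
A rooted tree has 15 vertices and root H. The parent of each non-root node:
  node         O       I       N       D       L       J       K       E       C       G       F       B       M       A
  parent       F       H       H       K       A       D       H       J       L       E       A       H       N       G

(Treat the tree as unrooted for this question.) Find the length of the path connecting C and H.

8

Walking from C: C - L - A - G - E - J - D - K - H. Length 8.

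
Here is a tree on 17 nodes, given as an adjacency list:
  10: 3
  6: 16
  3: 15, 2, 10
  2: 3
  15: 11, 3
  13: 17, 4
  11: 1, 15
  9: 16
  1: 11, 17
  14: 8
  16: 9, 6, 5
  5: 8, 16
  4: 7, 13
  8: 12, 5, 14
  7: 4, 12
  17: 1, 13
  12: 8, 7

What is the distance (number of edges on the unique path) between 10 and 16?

12

Walking from 10: 10–3–15–11–1–17–13–4–7–12–8–5–16. Length 12.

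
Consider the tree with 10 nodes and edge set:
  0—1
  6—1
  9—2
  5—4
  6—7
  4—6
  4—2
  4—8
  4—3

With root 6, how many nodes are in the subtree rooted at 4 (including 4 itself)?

4's subtree: {4, 2, 8, 3, 5, 9}, size 6.

6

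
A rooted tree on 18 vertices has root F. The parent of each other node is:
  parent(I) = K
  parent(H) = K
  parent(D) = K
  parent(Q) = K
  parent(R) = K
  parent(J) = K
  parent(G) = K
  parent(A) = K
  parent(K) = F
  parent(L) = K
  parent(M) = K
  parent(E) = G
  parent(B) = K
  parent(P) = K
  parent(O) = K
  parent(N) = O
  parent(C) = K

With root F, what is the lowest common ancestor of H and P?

K

Path H→root: H K F; path P→root: P K F.
First common node: K.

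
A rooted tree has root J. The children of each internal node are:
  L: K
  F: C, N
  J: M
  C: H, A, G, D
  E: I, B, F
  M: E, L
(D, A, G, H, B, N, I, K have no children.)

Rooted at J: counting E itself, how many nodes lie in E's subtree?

Descendants of E (including itself): E, F, I, B, C, N, A, H, G, D. That's 10.

10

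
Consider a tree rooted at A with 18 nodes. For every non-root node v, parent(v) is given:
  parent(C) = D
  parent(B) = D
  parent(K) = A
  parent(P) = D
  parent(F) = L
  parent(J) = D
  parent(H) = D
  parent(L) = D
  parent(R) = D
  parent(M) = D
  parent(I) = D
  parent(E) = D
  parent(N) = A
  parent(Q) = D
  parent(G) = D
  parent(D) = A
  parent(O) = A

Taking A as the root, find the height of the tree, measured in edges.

The longest root-to-leaf path is A – D – L – F (3 edges).

3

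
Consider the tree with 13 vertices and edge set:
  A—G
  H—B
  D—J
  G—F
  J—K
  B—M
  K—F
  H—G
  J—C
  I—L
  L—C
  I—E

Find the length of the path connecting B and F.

Walking from B: B – H – G – F. Length 3.

3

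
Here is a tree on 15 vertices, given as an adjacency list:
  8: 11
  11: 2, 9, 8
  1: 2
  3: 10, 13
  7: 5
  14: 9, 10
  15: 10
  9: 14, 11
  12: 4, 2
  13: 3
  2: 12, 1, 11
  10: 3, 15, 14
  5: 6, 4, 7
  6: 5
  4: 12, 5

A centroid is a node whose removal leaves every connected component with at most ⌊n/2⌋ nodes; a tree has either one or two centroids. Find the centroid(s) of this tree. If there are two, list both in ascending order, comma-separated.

Removing 11 splits the tree into components of sizes 7, 6, 1; the largest is 7 ≤ ⌊15/2⌋ = 7.
Every other node leaves some component of size > 7, so the centroid is unique.

11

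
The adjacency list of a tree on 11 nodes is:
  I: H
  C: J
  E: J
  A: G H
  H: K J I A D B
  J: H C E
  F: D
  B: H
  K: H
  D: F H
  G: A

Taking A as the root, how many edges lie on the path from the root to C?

3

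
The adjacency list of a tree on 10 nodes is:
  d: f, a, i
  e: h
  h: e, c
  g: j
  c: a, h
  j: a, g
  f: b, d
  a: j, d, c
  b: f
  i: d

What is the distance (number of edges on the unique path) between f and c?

3

The path is f–d–a–c, which has 3 edges.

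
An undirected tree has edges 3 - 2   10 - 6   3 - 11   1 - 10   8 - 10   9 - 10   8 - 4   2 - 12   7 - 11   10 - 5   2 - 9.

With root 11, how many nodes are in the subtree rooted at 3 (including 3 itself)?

The subtree rooted at 3 contains: 3, 2, 9, 12, 10, 1, 6, 8, 5, 4 — 10 nodes.

10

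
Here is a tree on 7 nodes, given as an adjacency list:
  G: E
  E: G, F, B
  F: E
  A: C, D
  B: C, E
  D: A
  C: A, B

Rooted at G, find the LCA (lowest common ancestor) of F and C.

E

Ancestors of F (toward the root): F, E, G.
Ancestors of C: C, B, E, G.
The deepest node appearing in both lists is E.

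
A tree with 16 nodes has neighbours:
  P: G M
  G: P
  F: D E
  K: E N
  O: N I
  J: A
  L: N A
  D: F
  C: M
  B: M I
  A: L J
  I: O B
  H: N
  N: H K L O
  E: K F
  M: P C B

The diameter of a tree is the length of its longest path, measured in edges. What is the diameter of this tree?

10

A longest path is D - F - E - K - N - O - I - B - M - P - G, with 10 edges.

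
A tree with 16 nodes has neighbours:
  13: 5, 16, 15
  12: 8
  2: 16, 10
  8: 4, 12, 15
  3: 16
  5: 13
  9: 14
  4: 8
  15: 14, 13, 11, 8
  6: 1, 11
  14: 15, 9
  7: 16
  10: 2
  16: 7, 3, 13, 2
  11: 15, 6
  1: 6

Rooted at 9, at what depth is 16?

9 – 14 – 15 – 13 – 16 — 4 edges.

4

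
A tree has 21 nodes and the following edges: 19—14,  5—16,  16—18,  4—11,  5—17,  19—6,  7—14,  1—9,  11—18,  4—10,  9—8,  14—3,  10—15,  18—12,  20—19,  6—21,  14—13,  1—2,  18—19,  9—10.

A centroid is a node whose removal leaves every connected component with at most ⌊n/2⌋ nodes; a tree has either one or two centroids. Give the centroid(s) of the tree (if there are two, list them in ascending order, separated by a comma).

Delete 18: the remaining components have sizes 8, 8, 3, 1. Max 8 ≤ 10, so 18 is a centroid.
No neighbour of 18 does as well, so 18 is the unique centroid.

18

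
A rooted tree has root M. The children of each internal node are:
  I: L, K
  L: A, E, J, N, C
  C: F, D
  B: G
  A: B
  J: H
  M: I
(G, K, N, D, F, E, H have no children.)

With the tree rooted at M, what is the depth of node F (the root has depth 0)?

M → I → L → C → F — 4 edges.

4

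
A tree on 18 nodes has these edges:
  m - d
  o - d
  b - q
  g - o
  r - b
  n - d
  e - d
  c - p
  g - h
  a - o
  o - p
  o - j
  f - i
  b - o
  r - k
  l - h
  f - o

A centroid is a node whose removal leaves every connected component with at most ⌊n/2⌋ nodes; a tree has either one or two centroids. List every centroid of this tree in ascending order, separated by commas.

o

If o is removed the pieces have sizes 4, 4, 3, 2, 2, 1, 1, all ≤ ⌊18/2⌋ = 9.
No neighbour of o does as well, so o is the unique centroid.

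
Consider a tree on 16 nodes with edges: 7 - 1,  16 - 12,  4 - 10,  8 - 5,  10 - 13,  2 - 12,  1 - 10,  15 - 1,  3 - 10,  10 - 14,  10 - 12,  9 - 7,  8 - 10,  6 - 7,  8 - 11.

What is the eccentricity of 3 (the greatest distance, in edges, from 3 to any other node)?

A farthest node from 3 is 6 (9 also at distance 4).
The path 3–10–1–7–6 has 4 edges.

4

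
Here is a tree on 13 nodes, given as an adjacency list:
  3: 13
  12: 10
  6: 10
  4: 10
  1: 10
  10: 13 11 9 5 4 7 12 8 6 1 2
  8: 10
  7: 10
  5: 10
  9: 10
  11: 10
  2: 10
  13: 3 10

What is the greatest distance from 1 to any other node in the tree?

A farthest node from 1 is 3.
The path 1–10–13–3 has 3 edges.

3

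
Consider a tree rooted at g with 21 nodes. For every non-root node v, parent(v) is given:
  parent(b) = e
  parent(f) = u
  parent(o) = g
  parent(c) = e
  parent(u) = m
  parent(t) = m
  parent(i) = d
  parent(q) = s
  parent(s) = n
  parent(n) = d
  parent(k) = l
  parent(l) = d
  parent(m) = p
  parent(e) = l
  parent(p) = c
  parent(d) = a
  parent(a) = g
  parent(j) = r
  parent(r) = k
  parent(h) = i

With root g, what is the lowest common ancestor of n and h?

n's ancestor chain is n, d, a, g and h's is h, i, d, a, g; they first meet at d.

d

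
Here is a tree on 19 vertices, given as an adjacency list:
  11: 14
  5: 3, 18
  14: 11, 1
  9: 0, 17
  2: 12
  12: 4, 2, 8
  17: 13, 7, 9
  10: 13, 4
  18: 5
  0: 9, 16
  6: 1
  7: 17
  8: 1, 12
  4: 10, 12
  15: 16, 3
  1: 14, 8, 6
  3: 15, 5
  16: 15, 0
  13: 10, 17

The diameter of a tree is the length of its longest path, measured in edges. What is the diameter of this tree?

Starting from 11, a farthest node is 18 at distance 15.
One longest path: 11 - 14 - 1 - 8 - 12 - 4 - 10 - 13 - 17 - 9 - 0 - 16 - 15 - 3 - 5 - 18.
So the diameter is 15.

15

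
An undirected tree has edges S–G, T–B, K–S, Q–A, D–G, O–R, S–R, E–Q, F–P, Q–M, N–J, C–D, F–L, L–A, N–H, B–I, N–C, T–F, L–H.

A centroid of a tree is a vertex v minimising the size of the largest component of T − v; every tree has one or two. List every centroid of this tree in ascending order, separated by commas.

H, L

If L is removed the pieces have sizes 10, 5, 4, all ≤ ⌊20/2⌋ = 10.
Its neighbour H also leaves a largest component of size 10, so both are centroids.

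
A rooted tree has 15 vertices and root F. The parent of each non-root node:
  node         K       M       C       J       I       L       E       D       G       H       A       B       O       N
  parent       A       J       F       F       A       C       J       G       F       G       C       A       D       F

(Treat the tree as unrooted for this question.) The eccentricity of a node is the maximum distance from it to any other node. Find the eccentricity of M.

The node farthest from M is K (I, O, B also at distance 5), via M–J–F–C–A–K — 5 edges.

5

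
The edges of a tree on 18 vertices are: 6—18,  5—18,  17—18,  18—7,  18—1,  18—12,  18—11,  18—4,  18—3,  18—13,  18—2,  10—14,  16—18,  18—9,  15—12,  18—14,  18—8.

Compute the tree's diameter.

4

BFS from 15 reaches 10 last, at distance 4; BFS from 10 confirms no node is farther.
Path: 15-12-18-14-10.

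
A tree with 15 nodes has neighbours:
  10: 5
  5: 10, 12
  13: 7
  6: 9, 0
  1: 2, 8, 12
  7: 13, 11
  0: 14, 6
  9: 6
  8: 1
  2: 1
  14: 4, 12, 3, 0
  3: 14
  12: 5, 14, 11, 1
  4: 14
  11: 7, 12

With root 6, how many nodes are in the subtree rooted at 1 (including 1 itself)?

3

The subtree rooted at 1 contains: 1, 8, 2 — 3 nodes.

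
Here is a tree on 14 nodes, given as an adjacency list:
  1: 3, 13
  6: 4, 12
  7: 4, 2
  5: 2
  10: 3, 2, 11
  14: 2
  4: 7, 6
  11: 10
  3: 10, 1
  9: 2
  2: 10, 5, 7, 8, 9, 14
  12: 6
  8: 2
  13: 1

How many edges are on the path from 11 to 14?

11–10–2–14: 3 edges.

3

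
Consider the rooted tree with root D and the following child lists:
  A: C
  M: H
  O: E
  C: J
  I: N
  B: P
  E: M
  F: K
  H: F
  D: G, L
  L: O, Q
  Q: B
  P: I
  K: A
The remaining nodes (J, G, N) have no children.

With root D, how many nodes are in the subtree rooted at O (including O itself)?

The subtree rooted at O contains: O, E, M, H, F, K, A, C, J — 9 nodes.

9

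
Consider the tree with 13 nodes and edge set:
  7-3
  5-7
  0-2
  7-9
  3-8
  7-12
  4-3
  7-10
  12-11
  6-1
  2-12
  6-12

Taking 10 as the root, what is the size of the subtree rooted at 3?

3's subtree: {3, 8, 4}, size 3.

3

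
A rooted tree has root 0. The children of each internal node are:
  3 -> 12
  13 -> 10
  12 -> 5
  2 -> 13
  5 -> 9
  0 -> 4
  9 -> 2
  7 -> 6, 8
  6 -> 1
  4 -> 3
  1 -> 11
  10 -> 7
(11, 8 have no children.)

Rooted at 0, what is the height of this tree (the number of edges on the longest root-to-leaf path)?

12

11 sits deepest: 0 → 4 → 3 → 12 → 5 → 9 → 2 → 13 → 10 → 7 → 6 → 1 → 11 — 12 edges from the root.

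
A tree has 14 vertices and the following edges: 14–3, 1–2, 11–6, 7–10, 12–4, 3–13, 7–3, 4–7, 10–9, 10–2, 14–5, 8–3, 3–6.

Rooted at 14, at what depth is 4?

3

Climbing from 4 to the root: 4 → 7 → 3 → 14. That's 3 steps.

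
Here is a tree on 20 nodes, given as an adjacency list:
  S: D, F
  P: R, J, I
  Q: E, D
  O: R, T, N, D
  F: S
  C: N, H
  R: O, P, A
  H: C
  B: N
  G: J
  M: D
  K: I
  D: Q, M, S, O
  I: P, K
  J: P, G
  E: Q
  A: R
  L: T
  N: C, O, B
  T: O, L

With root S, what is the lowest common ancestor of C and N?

Path C→root: C N O D S; path N→root: N O D S.
First common node: N.

N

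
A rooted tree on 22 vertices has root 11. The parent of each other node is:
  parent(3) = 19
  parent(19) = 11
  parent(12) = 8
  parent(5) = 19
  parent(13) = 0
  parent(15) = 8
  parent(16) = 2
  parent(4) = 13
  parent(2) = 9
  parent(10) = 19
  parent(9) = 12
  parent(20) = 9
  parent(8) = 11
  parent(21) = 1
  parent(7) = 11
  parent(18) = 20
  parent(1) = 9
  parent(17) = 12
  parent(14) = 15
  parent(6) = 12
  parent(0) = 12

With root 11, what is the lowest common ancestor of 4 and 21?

12

4's ancestor chain is 4, 13, 0, 12, 8, 11 and 21's is 21, 1, 9, 12, 8, 11; they first meet at 12.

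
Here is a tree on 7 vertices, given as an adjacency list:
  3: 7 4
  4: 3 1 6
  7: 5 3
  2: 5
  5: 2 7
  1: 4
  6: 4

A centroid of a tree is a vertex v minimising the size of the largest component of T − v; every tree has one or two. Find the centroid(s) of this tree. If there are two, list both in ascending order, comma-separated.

3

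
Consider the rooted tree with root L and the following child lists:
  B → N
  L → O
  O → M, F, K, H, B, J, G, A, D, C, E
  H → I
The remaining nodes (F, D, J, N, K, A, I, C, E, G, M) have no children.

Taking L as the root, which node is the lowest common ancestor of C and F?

O

C's ancestor chain is C, O, L and F's is F, O, L; they first meet at O.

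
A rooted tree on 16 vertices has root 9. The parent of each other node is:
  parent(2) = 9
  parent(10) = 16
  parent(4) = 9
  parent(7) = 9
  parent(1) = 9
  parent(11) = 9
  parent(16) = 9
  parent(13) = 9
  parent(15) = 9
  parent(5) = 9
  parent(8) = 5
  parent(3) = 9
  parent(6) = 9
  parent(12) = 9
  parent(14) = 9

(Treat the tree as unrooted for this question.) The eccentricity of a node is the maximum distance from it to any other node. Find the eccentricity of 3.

Distances from 3 peak at 3, attained at 10 (8 also at distance 3).
3-9-16-10

3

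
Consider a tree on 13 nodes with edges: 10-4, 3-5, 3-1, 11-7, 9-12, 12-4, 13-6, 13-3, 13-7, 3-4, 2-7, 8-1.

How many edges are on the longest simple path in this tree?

6

A longest path is 9-12-4-3-13-7-2, with 6 edges.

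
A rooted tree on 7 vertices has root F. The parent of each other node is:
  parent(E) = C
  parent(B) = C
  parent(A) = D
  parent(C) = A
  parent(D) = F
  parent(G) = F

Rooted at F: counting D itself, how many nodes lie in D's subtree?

5

D's subtree: {D, A, C, B, E}, size 5.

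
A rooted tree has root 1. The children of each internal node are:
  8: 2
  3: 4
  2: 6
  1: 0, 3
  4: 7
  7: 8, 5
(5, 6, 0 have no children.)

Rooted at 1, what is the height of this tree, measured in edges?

6

The longest root-to-leaf path is 1-3-4-7-8-2-6 (6 edges).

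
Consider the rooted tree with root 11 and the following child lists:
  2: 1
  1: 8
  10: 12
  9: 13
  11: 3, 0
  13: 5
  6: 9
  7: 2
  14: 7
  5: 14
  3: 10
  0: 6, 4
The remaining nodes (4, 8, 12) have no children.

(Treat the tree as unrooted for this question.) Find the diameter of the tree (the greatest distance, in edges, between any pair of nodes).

13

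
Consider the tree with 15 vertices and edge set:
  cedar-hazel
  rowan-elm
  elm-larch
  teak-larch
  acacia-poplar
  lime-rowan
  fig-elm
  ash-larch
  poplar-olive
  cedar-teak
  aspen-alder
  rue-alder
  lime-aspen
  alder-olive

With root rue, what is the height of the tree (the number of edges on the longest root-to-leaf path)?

9

hazel sits deepest: rue-alder-aspen-lime-rowan-elm-larch-teak-cedar-hazel — 9 edges from the root.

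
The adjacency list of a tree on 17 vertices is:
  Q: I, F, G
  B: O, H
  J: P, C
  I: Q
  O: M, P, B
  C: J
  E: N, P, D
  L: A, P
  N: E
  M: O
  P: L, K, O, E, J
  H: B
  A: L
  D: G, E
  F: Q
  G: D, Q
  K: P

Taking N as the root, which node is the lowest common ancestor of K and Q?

E

Ancestors of K (toward the root): K, P, E, N.
Ancestors of Q: Q, G, D, E, N.
The deepest node appearing in both lists is E.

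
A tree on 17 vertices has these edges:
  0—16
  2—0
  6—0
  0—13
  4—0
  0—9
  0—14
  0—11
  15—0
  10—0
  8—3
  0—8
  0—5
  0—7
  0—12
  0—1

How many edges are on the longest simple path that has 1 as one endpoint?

3

The node farthest from 1 is 3, via 1 – 0 – 8 – 3 — 3 edges.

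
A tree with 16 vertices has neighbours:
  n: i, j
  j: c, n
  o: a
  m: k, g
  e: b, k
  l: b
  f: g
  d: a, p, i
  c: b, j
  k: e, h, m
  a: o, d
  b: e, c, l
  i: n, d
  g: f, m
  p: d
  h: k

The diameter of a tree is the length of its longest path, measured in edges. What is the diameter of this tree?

BFS from o reaches f last, at distance 12; BFS from f confirms no node is farther.
Path: o - a - d - i - n - j - c - b - e - k - m - g - f.

12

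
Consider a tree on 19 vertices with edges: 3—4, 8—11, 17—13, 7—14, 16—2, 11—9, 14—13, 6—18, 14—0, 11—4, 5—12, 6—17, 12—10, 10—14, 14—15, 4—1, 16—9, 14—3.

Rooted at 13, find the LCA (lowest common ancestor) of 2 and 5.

14

Path 2→root: 2 16 9 11 4 3 14 13; path 5→root: 5 12 10 14 13.
First common node: 14.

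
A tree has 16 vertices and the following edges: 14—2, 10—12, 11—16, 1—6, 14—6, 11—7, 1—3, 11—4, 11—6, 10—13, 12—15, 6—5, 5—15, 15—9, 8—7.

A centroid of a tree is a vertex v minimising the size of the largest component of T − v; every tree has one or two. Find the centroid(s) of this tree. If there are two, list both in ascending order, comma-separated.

If 6 is removed the pieces have sizes 6, 5, 2, 2, all ≤ ⌊16/2⌋ = 8.
Every other node leaves some component of size > 8, so the centroid is unique.

6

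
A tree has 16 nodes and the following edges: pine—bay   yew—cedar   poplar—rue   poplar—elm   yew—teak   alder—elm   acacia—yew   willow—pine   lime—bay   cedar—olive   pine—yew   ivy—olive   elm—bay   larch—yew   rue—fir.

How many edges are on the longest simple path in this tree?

BFS from fir reaches ivy last, at distance 9; BFS from ivy confirms no node is farther.
Path: fir-rue-poplar-elm-bay-pine-yew-cedar-olive-ivy.

9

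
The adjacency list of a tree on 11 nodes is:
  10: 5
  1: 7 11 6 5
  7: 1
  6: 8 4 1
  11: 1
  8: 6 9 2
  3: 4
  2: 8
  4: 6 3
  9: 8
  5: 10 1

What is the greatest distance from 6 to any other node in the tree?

The node farthest from 6 is 10, via 6–1–5–10 — 3 edges.

3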